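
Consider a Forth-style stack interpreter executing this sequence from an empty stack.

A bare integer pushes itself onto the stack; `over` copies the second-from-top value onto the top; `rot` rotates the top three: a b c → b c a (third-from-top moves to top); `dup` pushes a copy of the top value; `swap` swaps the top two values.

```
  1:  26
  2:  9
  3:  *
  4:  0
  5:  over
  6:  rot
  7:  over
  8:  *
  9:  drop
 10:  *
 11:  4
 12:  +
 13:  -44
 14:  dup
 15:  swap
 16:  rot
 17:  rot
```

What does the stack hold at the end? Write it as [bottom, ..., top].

26    26
9     26 9
*     234
0     234 0
over  234 0 234
rot   0 234 234
over  0 234 234 234
*     0 234 54756
drop  0 234
*     0
4     0 4
+     4
-44   4 -44
dup   4 -44 -44
swap  4 -44 -44
rot   -44 -44 4
rot   -44 4 -44

[-44, 4, -44]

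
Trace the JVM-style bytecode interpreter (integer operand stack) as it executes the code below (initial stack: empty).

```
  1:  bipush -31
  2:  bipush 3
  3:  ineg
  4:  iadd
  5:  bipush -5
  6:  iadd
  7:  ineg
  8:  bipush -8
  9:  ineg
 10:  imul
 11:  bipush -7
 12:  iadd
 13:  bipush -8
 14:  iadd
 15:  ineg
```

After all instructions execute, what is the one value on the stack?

bipush -31  [-31]
bipush 3    [-31, 3]
ineg        [-31, -3]
iadd        [-34]
bipush -5   [-34, -5]
iadd        [-39]
ineg        [39]
bipush -8   [39, -8]
ineg        [39, 8]
imul        [312]
bipush -7   [312, -7]
iadd        [305]
bipush -8   [305, -8]
iadd        [297]
ineg        [-297]

-297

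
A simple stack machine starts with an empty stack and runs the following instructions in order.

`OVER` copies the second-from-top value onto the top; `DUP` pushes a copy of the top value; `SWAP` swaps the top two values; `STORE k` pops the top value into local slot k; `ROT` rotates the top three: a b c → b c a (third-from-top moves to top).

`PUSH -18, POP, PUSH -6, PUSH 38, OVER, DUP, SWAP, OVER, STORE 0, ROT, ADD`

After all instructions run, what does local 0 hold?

-6

PUSH -18 → [-18]
POP      → []
PUSH -6  → [-6]
PUSH 38  → [-6, 38]
OVER     → [-6, 38, -6]
DUP      → [-6, 38, -6, -6]
SWAP     → [-6, 38, -6, -6]
OVER     → [-6, 38, -6, -6, -6]
STORE 0  → [-6, 38, -6, -6]
ROT      → [-6, -6, -6, 38]
ADD      → [-6, -6, 32]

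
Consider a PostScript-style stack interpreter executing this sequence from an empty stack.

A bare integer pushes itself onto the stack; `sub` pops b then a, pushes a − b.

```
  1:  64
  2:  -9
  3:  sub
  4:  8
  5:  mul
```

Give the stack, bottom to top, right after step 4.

64  -> [64]
-9  -> [64, -9]
sub -> [73]
8   -> [73, 8]

[73, 8]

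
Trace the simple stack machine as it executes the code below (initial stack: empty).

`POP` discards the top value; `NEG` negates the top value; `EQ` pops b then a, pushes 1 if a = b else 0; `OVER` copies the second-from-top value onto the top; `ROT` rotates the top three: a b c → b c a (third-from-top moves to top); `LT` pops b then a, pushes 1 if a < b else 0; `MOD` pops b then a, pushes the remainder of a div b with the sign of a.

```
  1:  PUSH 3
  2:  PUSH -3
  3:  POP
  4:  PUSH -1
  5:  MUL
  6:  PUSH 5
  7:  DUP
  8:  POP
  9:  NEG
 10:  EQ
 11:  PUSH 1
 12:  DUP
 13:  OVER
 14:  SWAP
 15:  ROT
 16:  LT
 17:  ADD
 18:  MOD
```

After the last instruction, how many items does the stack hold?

PUSH 3  → [3]
PUSH -3 → [3, -3]
POP     → [3]
PUSH -1 → [3, -1]
MUL     → [-3]
PUSH 5  → [-3, 5]
DUP     → [-3, 5, 5]
POP     → [-3, 5]
NEG     → [-3, -5]
EQ      → [0]
PUSH 1  → [0, 1]
DUP     → [0, 1, 1]
OVER    → [0, 1, 1, 1]
SWAP    → [0, 1, 1, 1]
ROT     → [0, 1, 1, 1]
LT      → [0, 1, 0]
ADD     → [0, 1]
MOD     → [0]

1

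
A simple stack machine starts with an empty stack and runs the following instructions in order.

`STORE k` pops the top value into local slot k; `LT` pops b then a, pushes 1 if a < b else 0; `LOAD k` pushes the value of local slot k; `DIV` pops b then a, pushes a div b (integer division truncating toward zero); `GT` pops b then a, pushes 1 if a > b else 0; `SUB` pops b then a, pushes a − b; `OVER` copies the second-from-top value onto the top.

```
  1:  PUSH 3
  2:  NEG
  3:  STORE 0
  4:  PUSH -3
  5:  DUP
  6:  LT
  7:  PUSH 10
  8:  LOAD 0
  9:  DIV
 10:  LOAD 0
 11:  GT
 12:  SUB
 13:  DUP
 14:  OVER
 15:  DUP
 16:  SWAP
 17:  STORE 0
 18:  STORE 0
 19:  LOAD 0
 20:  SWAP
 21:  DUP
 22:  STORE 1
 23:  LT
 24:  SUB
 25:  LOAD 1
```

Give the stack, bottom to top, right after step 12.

[0]

PUSH 3  -> 3
NEG     -> -3
STORE 0 -> (empty)
PUSH -3 -> -3
DUP     -> -3 -3
LT      -> 0
PUSH 10 -> 0 10
LOAD 0  -> 0 10 -3
DIV     -> 0 -3
LOAD 0  -> 0 -3 -3
GT      -> 0 0
SUB     -> 0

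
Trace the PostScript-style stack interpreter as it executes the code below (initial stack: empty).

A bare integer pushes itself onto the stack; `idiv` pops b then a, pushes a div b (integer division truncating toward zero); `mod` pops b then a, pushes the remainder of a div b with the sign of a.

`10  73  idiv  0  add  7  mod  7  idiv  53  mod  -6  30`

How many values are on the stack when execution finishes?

10   : [10]
73   : [10, 73]
idiv : [0]
0    : [0, 0]
add  : [0]
7    : [0, 7]
mod  : [0]
7    : [0, 7]
idiv : [0]
53   : [0, 53]
mod  : [0]
-6   : [0, -6]
30   : [0, -6, 30]

3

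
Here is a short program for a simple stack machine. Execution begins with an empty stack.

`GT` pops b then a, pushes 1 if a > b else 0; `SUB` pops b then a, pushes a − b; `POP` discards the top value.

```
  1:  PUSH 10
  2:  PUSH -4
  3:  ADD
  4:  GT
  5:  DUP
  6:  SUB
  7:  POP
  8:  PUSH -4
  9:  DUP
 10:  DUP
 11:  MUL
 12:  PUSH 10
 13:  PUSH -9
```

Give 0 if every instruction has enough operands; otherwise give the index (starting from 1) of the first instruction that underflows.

4

PUSH 10 → 10
PUSH -4 → 10 -4
ADD     → 6
GT  — needs 2 operands, stack has 1 → underflow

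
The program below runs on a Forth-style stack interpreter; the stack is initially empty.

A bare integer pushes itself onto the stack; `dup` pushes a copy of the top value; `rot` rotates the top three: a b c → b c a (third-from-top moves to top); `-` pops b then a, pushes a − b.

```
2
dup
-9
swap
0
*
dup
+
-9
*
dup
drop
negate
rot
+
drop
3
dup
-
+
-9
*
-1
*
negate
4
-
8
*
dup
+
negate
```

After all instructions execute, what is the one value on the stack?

2      : 2
dup    : 2 2
-9     : 2 2 -9
swap   : 2 -9 2
0      : 2 -9 2 0
*      : 2 -9 0
dup    : 2 -9 0 0
+      : 2 -9 0
-9     : 2 -9 0 -9
*      : 2 -9 0
dup    : 2 -9 0 0
drop   : 2 -9 0
negate : 2 -9 0
rot    : -9 0 2
+      : -9 2
drop   : -9
3      : -9 3
dup    : -9 3 3
-      : -9 0
+      : -9
-9     : -9 -9
*      : 81
-1     : 81 -1
*      : -81
negate : 81
4      : 81 4
-      : 77
8      : 77 8
*      : 616
dup    : 616 616
+      : 1232
negate : -1232

-1232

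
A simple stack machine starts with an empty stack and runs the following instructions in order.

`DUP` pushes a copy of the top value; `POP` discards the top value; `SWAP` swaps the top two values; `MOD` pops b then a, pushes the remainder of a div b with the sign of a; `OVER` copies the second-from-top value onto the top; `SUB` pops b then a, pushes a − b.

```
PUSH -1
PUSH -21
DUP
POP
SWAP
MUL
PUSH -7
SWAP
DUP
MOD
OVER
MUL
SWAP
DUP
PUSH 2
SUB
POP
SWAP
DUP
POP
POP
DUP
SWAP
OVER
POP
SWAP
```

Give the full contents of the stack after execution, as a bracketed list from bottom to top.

PUSH -1   -1
PUSH -21  -1 -21
DUP       -1 -21 -21
POP       -1 -21
SWAP      -21 -1
MUL       21
PUSH -7   21 -7
SWAP      -7 21
DUP       -7 21 21
MOD       -7 0
OVER      -7 0 -7
MUL       -7 0
SWAP      0 -7
DUP       0 -7 -7
PUSH 2    0 -7 -7 2
SUB       0 -7 -9
POP       0 -7
SWAP      -7 0
DUP       -7 0 0
POP       -7 0
POP       -7
DUP       -7 -7
SWAP      -7 -7
OVER      -7 -7 -7
POP       -7 -7
SWAP      -7 -7

[-7, -7]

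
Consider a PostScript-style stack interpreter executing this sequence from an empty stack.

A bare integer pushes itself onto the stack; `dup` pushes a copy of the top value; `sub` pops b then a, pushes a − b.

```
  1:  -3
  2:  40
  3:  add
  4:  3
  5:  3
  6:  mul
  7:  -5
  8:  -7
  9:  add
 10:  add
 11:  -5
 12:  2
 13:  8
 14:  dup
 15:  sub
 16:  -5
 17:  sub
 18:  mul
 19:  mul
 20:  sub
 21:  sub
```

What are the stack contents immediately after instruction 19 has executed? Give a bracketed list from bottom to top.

[37, -3, -50]

-3   -3
40   -3 40
add  37
3    37 3
3    37 3 3
mul  37 9
-5   37 9 -5
-7   37 9 -5 -7
add  37 9 -12
add  37 -3
-5   37 -3 -5
2    37 -3 -5 2
8    37 -3 -5 2 8
dup  37 -3 -5 2 8 8
sub  37 -3 -5 2 0
-5   37 -3 -5 2 0 -5
sub  37 -3 -5 2 5
mul  37 -3 -5 10
mul  37 -3 -50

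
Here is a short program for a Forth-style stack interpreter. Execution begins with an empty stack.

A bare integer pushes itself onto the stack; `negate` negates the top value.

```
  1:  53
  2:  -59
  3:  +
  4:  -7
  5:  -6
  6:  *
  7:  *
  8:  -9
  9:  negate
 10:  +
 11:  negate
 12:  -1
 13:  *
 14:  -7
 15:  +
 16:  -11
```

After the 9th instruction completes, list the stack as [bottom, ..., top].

[-252, 9]

53     : [53]
-59    : [53, -59]
+      : [-6]
-7     : [-6, -7]
-6     : [-6, -7, -6]
*      : [-6, 42]
*      : [-252]
-9     : [-252, -9]
negate : [-252, 9]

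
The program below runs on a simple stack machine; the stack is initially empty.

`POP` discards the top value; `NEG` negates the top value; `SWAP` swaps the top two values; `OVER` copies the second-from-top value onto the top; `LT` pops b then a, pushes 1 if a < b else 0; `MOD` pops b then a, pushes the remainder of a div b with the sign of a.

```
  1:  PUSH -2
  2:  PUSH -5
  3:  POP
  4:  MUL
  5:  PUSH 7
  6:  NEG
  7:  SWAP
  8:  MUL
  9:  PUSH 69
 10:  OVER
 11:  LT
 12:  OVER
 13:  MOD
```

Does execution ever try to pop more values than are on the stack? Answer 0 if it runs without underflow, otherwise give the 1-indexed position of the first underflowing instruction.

PUSH -2 -> -2
PUSH -5 -> -2 -5
POP     -> -2
MUL  — needs 2 operands, stack has 1 → underflow

4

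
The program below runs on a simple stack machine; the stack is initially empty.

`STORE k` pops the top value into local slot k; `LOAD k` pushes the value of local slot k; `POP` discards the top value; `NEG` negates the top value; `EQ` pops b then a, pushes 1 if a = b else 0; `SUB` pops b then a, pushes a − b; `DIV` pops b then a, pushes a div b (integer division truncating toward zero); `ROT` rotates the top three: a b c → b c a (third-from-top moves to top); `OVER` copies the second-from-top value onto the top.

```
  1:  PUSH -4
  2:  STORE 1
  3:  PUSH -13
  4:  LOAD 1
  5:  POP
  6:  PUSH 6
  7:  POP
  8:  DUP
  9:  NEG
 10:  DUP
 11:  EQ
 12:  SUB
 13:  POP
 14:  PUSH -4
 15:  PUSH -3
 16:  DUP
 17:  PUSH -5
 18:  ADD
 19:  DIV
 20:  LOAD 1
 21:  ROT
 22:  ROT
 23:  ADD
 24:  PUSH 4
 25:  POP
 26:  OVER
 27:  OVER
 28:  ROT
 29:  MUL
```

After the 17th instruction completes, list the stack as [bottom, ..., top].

[-4, -3, -3, -5]

PUSH -4   -4
STORE 1   (empty)
PUSH -13  -13
LOAD 1    -13 -4
POP       -13
PUSH 6    -13 6
POP       -13
DUP       -13 -13
NEG       -13 13
DUP       -13 13 13
EQ        -13 1
SUB       -14
POP       (empty)
PUSH -4   -4
PUSH -3   -4 -3
DUP       -4 -3 -3
PUSH -5   -4 -3 -3 -5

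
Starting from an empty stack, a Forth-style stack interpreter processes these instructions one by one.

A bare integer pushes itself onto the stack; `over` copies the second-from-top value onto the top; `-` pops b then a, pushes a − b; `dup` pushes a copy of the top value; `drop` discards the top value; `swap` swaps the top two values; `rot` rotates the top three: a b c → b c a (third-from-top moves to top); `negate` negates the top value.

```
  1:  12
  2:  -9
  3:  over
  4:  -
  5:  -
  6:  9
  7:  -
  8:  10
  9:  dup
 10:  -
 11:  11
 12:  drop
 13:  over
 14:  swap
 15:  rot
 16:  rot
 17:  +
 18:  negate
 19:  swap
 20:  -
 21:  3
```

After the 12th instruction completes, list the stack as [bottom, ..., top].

[24, 0]

12    12
-9    12 -9
over  12 -9 12
-     12 -21
-     33
9     33 9
-     24
10    24 10
dup   24 10 10
-     24 0
11    24 0 11
drop  24 0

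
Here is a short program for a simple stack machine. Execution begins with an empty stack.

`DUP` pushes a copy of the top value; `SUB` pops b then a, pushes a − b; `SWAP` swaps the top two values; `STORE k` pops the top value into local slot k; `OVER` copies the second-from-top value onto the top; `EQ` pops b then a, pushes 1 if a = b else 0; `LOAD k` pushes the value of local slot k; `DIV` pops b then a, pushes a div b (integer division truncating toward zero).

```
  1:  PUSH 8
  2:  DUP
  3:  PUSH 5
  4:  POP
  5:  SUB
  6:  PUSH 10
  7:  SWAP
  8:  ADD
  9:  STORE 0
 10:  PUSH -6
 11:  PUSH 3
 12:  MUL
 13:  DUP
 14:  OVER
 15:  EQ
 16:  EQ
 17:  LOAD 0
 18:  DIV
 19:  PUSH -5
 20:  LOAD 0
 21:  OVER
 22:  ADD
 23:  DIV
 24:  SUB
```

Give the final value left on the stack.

PUSH 8  : [8]
DUP     : [8, 8]
PUSH 5  : [8, 8, 5]
POP     : [8, 8]
SUB     : [0]
PUSH 10 : [0, 10]
SWAP    : [10, 0]
ADD     : [10]
STORE 0 : []
PUSH -6 : [-6]
PUSH 3  : [-6, 3]
MUL     : [-18]
DUP     : [-18, -18]
OVER    : [-18, -18, -18]
EQ      : [-18, 1]
EQ      : [0]
LOAD 0  : [0, 10]
DIV     : [0]
PUSH -5 : [0, -5]
LOAD 0  : [0, -5, 10]
OVER    : [0, -5, 10, -5]
ADD     : [0, -5, 5]
DIV     : [0, -1]
SUB     : [1]

1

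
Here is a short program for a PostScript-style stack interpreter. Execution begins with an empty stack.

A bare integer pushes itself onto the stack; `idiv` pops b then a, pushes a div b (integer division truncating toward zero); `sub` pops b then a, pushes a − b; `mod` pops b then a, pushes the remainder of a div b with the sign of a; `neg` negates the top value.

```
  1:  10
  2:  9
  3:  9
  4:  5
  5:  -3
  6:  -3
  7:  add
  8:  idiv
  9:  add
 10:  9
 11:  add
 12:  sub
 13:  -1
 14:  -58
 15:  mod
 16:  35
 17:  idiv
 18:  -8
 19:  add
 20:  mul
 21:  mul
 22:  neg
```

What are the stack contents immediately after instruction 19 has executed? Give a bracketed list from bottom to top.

[10, -9, -8]

10   -> 10
9    -> 10 9
9    -> 10 9 9
5    -> 10 9 9 5
-3   -> 10 9 9 5 -3
-3   -> 10 9 9 5 -3 -3
add  -> 10 9 9 5 -6
idiv -> 10 9 9 0
add  -> 10 9 9
9    -> 10 9 9 9
add  -> 10 9 18
sub  -> 10 -9
-1   -> 10 -9 -1
-58  -> 10 -9 -1 -58
mod  -> 10 -9 -1
35   -> 10 -9 -1 35
idiv -> 10 -9 0
-8   -> 10 -9 0 -8
add  -> 10 -9 -8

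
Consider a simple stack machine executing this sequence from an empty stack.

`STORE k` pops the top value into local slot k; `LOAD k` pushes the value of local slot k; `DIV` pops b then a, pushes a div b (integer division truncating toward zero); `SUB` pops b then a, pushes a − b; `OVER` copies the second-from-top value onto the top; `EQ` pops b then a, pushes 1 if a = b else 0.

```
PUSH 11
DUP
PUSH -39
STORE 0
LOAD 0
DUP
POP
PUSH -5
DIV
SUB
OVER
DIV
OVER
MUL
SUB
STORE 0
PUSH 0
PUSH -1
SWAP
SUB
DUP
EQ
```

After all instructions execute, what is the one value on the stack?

PUSH 11  → 11
DUP      → 11 11
PUSH -39 → 11 11 -39
STORE 0  → 11 11
LOAD 0   → 11 11 -39
DUP      → 11 11 -39 -39
POP      → 11 11 -39
PUSH -5  → 11 11 -39 -5
DIV      → 11 11 7
SUB      → 11 4
OVER     → 11 4 11
DIV      → 11 0
OVER     → 11 0 11
MUL      → 11 0
SUB      → 11
STORE 0  → (empty)
PUSH 0   → 0
PUSH -1  → 0 -1
SWAP     → -1 0
SUB      → -1
DUP      → -1 -1
EQ       → 1

1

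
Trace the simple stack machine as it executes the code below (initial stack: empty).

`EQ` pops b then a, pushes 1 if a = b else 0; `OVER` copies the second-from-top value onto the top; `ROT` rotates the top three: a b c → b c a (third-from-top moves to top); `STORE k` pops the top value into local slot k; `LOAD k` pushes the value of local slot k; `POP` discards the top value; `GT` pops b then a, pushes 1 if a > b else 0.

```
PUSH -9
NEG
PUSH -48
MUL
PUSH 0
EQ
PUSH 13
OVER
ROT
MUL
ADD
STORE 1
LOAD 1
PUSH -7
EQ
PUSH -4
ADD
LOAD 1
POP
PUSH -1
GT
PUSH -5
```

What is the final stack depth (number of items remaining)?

2

PUSH -9   [-9]
NEG       [9]
PUSH -48  [9, -48]
MUL       [-432]
PUSH 0    [-432, 0]
EQ        [0]
PUSH 13   [0, 13]
OVER      [0, 13, 0]
ROT       [13, 0, 0]
MUL       [13, 0]
ADD       [13]
STORE 1   []
LOAD 1    [13]
PUSH -7   [13, -7]
EQ        [0]
PUSH -4   [0, -4]
ADD       [-4]
LOAD 1    [-4, 13]
POP       [-4]
PUSH -1   [-4, -1]
GT        [0]
PUSH -5   [0, -5]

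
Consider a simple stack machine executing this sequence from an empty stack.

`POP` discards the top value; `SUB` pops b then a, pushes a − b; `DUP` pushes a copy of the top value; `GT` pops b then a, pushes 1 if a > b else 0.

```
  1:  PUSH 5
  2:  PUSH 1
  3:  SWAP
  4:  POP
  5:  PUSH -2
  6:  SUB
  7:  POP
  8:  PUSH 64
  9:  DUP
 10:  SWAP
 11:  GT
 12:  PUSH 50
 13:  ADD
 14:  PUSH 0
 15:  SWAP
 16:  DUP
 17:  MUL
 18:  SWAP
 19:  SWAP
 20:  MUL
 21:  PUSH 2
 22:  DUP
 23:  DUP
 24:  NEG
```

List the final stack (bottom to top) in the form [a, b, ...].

PUSH 5  : 5
PUSH 1  : 5 1
SWAP    : 1 5
POP     : 1
PUSH -2 : 1 -2
SUB     : 3
POP     : (empty)
PUSH 64 : 64
DUP     : 64 64
SWAP    : 64 64
GT      : 0
PUSH 50 : 0 50
ADD     : 50
PUSH 0  : 50 0
SWAP    : 0 50
DUP     : 0 50 50
MUL     : 0 2500
SWAP    : 2500 0
SWAP    : 0 2500
MUL     : 0
PUSH 2  : 0 2
DUP     : 0 2 2
DUP     : 0 2 2 2
NEG     : 0 2 2 -2

[0, 2, 2, -2]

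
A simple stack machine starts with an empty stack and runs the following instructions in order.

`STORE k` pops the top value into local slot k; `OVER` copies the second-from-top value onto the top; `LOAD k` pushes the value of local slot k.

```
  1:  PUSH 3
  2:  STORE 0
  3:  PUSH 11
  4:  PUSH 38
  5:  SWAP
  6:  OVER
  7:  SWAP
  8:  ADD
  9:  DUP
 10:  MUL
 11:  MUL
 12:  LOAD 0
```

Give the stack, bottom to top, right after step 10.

PUSH 3  → 3
STORE 0 → (empty)
PUSH 11 → 11
PUSH 38 → 11 38
SWAP    → 38 11
OVER    → 38 11 38
SWAP    → 38 38 11
ADD     → 38 49
DUP     → 38 49 49
MUL     → 38 2401

[38, 2401]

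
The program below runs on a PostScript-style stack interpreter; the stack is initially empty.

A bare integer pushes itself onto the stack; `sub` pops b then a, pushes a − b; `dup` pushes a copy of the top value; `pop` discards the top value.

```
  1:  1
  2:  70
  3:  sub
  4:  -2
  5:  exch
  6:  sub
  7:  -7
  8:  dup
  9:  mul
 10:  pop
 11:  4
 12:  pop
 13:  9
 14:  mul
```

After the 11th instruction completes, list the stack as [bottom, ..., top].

1     [1]
70    [1, 70]
sub   [-69]
-2    [-69, -2]
exch  [-2, -69]
sub   [67]
-7    [67, -7]
dup   [67, -7, -7]
mul   [67, 49]
pop   [67]
4     [67, 4]

[67, 4]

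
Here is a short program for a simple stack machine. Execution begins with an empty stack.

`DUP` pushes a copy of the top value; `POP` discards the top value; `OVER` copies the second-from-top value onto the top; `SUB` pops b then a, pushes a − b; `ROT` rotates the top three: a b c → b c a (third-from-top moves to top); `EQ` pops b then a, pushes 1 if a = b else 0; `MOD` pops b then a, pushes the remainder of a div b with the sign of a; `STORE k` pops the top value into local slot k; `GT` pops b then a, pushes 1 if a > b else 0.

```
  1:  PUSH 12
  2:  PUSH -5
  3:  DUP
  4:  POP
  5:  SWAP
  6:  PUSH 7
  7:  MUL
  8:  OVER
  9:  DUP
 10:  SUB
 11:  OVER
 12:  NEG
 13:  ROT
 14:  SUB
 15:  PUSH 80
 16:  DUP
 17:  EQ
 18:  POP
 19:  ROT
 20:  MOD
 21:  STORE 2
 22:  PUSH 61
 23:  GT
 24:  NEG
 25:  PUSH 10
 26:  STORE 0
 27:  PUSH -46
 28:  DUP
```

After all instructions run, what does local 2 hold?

-3

PUSH 12   [12]
PUSH -5   [12, -5]
DUP       [12, -5, -5]
POP       [12, -5]
SWAP      [-5, 12]
PUSH 7    [-5, 12, 7]
MUL       [-5, 84]
OVER      [-5, 84, -5]
DUP       [-5, 84, -5, -5]
SUB       [-5, 84, 0]
OVER      [-5, 84, 0, 84]
NEG       [-5, 84, 0, -84]
ROT       [-5, 0, -84, 84]
SUB       [-5, 0, -168]
PUSH 80   [-5, 0, -168, 80]
DUP       [-5, 0, -168, 80, 80]
EQ        [-5, 0, -168, 1]
POP       [-5, 0, -168]
ROT       [0, -168, -5]
MOD       [0, -3]
STORE 2   [0]
PUSH 61   [0, 61]
GT        [0]
NEG       [0]
PUSH 10   [0, 10]
STORE 0   [0]
PUSH -46  [0, -46]
DUP       [0, -46, -46]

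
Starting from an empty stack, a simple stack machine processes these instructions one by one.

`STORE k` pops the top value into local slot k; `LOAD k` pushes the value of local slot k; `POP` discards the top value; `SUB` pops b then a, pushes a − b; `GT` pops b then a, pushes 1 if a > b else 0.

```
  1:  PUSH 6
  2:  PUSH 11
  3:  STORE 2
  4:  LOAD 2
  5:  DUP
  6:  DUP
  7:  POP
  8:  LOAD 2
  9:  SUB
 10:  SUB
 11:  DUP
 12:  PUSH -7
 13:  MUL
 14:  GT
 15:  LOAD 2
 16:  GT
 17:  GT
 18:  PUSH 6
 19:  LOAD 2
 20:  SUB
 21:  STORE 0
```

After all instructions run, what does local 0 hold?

-5

PUSH 6   [6]
PUSH 11  [6, 11]
STORE 2  [6]
LOAD 2   [6, 11]
DUP      [6, 11, 11]
DUP      [6, 11, 11, 11]
POP      [6, 11, 11]
LOAD 2   [6, 11, 11, 11]
SUB      [6, 11, 0]
SUB      [6, 11]
DUP      [6, 11, 11]
PUSH -7  [6, 11, 11, -7]
MUL      [6, 11, -77]
GT       [6, 1]
LOAD 2   [6, 1, 11]
GT       [6, 0]
GT       [1]
PUSH 6   [1, 6]
LOAD 2   [1, 6, 11]
SUB      [1, -5]
STORE 0  [1]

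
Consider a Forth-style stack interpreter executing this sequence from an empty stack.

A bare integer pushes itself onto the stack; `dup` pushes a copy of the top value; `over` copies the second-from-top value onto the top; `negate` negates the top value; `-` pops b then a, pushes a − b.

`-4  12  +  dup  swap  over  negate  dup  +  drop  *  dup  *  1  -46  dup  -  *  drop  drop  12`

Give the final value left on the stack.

-4     -> [-4]
12     -> [-4, 12]
+      -> [8]
dup    -> [8, 8]
swap   -> [8, 8]
over   -> [8, 8, 8]
negate -> [8, 8, -8]
dup    -> [8, 8, -8, -8]
+      -> [8, 8, -16]
drop   -> [8, 8]
*      -> [64]
dup    -> [64, 64]
*      -> [4096]
1      -> [4096, 1]
-46    -> [4096, 1, -46]
dup    -> [4096, 1, -46, -46]
-      -> [4096, 1, 0]
*      -> [4096, 0]
drop   -> [4096]
drop   -> []
12     -> [12]

12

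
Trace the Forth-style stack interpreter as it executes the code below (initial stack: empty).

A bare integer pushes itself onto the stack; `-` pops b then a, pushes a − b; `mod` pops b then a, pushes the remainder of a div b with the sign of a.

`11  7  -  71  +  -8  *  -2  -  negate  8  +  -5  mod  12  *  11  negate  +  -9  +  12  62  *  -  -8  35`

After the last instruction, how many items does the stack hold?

3

11     -> 11
7      -> 11 7
-      -> 4
71     -> 4 71
+      -> 75
-8     -> 75 -8
*      -> -600
-2     -> -600 -2
-      -> -598
negate -> 598
8      -> 598 8
+      -> 606
-5     -> 606 -5
mod    -> 1
12     -> 1 12
*      -> 12
11     -> 12 11
negate -> 12 -11
+      -> 1
-9     -> 1 -9
+      -> -8
12     -> -8 12
62     -> -8 12 62
*      -> -8 744
-      -> -752
-8     -> -752 -8
35     -> -752 -8 35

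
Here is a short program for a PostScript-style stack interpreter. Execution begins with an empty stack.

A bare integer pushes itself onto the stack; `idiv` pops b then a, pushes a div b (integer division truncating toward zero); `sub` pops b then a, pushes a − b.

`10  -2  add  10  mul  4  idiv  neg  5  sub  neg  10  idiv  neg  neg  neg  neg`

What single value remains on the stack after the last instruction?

10   : 10
-2   : 10 -2
add  : 8
10   : 8 10
mul  : 80
4    : 80 4
idiv : 20
neg  : -20
5    : -20 5
sub  : -25
neg  : 25
10   : 25 10
idiv : 2
neg  : -2
neg  : 2
neg  : -2
neg  : 2

2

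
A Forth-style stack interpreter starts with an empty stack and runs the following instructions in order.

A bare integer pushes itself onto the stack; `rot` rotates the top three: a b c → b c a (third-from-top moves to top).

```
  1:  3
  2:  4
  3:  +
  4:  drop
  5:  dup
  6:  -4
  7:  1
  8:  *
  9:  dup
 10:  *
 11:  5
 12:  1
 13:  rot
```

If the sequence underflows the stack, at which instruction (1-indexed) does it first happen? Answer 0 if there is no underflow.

5

3    -> 3
4    -> 3 4
+    -> 7
drop -> (empty)
dup  — needs 1 operand, stack has 0 → underflow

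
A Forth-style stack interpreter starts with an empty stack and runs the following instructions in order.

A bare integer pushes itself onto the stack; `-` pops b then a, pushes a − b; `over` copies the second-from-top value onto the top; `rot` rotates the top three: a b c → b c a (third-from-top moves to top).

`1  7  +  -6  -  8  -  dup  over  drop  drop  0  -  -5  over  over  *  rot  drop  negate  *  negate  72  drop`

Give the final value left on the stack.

150

1      -> 1
7      -> 1 7
+      -> 8
-6     -> 8 -6
-      -> 14
8      -> 14 8
-      -> 6
dup    -> 6 6
over   -> 6 6 6
drop   -> 6 6
drop   -> 6
0      -> 6 0
-      -> 6
-5     -> 6 -5
over   -> 6 -5 6
over   -> 6 -5 6 -5
*      -> 6 -5 -30
rot    -> -5 -30 6
drop   -> -5 -30
negate -> -5 30
*      -> -150
negate -> 150
72     -> 150 72
drop   -> 150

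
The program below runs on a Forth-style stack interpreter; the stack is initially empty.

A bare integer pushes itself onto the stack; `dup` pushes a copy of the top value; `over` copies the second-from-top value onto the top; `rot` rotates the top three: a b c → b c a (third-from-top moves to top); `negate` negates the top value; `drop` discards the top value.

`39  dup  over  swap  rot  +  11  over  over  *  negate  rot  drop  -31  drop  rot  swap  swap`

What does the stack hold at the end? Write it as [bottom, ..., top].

39     : 39
dup    : 39 39
over   : 39 39 39
swap   : 39 39 39
rot    : 39 39 39
+      : 39 78
11     : 39 78 11
over   : 39 78 11 78
over   : 39 78 11 78 11
*      : 39 78 11 858
negate : 39 78 11 -858
rot    : 39 11 -858 78
drop   : 39 11 -858
-31    : 39 11 -858 -31
drop   : 39 11 -858
rot    : 11 -858 39
swap   : 11 39 -858
swap   : 11 -858 39

[11, -858, 39]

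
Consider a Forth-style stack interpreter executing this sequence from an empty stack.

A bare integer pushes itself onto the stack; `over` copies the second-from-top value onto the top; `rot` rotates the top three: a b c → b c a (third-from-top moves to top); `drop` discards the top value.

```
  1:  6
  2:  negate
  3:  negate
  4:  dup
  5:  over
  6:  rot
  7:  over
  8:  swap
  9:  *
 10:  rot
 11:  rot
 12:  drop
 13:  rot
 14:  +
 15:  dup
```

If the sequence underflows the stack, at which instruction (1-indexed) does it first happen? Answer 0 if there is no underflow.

13

6      → 6
negate → -6
negate → 6
dup    → 6 6
over   → 6 6 6
rot    → 6 6 6
over   → 6 6 6 6
swap   → 6 6 6 6
*      → 6 6 36
rot    → 6 36 6
rot    → 36 6 6
drop   → 36 6
rot  — needs 3 operands, stack has 2 → underflow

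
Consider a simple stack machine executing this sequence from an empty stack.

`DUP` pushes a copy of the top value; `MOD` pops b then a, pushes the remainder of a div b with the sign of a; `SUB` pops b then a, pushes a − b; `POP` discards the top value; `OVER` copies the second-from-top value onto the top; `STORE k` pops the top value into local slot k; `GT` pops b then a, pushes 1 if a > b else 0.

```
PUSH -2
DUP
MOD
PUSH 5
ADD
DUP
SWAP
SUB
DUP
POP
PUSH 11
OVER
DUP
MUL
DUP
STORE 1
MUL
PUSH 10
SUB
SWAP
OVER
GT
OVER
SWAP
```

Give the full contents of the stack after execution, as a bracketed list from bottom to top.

[-10, -10, 1]

PUSH -2 : [-2]
DUP     : [-2, -2]
MOD     : [0]
PUSH 5  : [0, 5]
ADD     : [5]
DUP     : [5, 5]
SWAP    : [5, 5]
SUB     : [0]
DUP     : [0, 0]
POP     : [0]
PUSH 11 : [0, 11]
OVER    : [0, 11, 0]
DUP     : [0, 11, 0, 0]
MUL     : [0, 11, 0]
DUP     : [0, 11, 0, 0]
STORE 1 : [0, 11, 0]
MUL     : [0, 0]
PUSH 10 : [0, 0, 10]
SUB     : [0, -10]
SWAP    : [-10, 0]
OVER    : [-10, 0, -10]
GT      : [-10, 1]
OVER    : [-10, 1, -10]
SWAP    : [-10, -10, 1]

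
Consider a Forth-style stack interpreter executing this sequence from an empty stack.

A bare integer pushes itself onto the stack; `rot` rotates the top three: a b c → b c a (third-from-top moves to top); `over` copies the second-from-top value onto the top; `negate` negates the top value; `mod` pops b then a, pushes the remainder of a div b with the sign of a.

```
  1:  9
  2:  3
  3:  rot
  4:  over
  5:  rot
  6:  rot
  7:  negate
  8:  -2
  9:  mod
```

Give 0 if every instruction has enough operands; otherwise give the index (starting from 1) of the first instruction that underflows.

3

9 → [9]
3 → [9, 3]
rot  — needs 3 operands, stack has 2 → underflow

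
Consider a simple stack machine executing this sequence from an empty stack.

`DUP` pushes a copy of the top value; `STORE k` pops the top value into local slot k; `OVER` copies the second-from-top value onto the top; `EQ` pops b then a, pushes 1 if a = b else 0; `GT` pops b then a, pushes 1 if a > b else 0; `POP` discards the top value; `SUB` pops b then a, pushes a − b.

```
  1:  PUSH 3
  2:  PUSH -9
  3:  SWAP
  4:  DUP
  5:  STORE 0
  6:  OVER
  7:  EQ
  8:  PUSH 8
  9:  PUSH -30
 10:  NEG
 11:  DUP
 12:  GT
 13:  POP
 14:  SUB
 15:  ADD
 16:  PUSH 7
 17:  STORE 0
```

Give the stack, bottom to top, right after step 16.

PUSH 3    3
PUSH -9   3 -9
SWAP      -9 3
DUP       -9 3 3
STORE 0   -9 3
OVER      -9 3 -9
EQ        -9 0
PUSH 8    -9 0 8
PUSH -30  -9 0 8 -30
NEG       -9 0 8 30
DUP       -9 0 8 30 30
GT        -9 0 8 0
POP       -9 0 8
SUB       -9 -8
ADD       -17
PUSH 7    -17 7

[-17, 7]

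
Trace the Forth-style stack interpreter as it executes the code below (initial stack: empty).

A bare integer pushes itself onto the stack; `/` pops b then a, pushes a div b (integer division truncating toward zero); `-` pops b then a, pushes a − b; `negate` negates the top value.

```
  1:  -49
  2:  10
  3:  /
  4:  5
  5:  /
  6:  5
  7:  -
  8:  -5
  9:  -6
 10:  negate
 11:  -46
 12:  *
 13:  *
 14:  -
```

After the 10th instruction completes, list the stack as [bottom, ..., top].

[-5, -5, 6]

-49    → [-49]
10     → [-49, 10]
/      → [-4]
5      → [-4, 5]
/      → [0]
5      → [0, 5]
-      → [-5]
-5     → [-5, -5]
-6     → [-5, -5, -6]
negate → [-5, -5, 6]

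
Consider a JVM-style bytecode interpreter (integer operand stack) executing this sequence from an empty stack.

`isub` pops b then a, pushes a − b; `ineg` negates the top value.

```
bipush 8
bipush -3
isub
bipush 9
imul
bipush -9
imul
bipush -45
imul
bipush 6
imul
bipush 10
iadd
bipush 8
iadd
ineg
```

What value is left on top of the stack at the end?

-240588

bipush 8   → [8]
bipush -3  → [8, -3]
isub       → [11]
bipush 9   → [11, 9]
imul       → [99]
bipush -9  → [99, -9]
imul       → [-891]
bipush -45 → [-891, -45]
imul       → [40095]
bipush 6   → [40095, 6]
imul       → [240570]
bipush 10  → [240570, 10]
iadd       → [240580]
bipush 8   → [240580, 8]
iadd       → [240588]
ineg       → [-240588]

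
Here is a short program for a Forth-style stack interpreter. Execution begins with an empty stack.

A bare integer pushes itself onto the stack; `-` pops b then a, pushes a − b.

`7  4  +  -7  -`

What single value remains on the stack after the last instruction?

18

7  : 7
4  : 7 4
+  : 11
-7 : 11 -7
-  : 18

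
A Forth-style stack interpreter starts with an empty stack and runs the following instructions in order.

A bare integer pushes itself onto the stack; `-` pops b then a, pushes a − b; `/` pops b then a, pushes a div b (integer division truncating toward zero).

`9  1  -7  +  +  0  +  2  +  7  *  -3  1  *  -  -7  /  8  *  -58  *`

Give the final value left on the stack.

2320

9   -> [9]
1   -> [9, 1]
-7  -> [9, 1, -7]
+   -> [9, -6]
+   -> [3]
0   -> [3, 0]
+   -> [3]
2   -> [3, 2]
+   -> [5]
7   -> [5, 7]
*   -> [35]
-3  -> [35, -3]
1   -> [35, -3, 1]
*   -> [35, -3]
-   -> [38]
-7  -> [38, -7]
/   -> [-5]
8   -> [-5, 8]
*   -> [-40]
-58 -> [-40, -58]
*   -> [2320]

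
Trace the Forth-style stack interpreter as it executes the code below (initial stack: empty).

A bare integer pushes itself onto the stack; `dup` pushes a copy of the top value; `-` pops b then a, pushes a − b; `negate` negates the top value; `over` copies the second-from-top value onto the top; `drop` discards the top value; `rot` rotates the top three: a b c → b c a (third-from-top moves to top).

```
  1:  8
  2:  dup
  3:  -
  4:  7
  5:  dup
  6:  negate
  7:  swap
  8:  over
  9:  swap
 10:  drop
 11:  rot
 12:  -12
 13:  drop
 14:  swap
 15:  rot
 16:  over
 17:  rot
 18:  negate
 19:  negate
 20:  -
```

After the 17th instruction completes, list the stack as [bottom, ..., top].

8      → [8]
dup    → [8, 8]
-      → [0]
7      → [0, 7]
dup    → [0, 7, 7]
negate → [0, 7, -7]
swap   → [0, -7, 7]
over   → [0, -7, 7, -7]
swap   → [0, -7, -7, 7]
drop   → [0, -7, -7]
rot    → [-7, -7, 0]
-12    → [-7, -7, 0, -12]
drop   → [-7, -7, 0]
swap   → [-7, 0, -7]
rot    → [0, -7, -7]
over   → [0, -7, -7, -7]
rot    → [0, -7, -7, -7]

[0, -7, -7, -7]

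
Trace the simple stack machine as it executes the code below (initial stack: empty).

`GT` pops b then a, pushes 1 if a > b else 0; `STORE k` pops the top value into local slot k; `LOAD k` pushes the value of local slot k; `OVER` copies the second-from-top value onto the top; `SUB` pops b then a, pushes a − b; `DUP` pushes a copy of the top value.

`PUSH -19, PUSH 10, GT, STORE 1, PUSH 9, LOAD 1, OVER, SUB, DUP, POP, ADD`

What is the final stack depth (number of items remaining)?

1

PUSH -19  -19
PUSH 10   -19 10
GT        0
STORE 1   (empty)
PUSH 9    9
LOAD 1    9 0
OVER      9 0 9
SUB       9 -9
DUP       9 -9 -9
POP       9 -9
ADD       0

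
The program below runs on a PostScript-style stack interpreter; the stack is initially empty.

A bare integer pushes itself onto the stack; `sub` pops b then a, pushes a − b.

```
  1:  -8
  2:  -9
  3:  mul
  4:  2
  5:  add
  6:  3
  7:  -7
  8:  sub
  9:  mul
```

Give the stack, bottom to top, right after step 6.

-8   -8
-9   -8 -9
mul  72
2    72 2
add  74
3    74 3

[74, 3]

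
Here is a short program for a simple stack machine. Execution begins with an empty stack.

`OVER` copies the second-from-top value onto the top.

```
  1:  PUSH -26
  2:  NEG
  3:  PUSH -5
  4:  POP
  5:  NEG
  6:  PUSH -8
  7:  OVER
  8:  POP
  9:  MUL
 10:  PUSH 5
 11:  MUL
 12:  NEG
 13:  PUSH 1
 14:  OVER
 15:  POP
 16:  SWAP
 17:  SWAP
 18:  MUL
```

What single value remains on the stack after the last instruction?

-1040

PUSH -26 -> [-26]
NEG      -> [26]
PUSH -5  -> [26, -5]
POP      -> [26]
NEG      -> [-26]
PUSH -8  -> [-26, -8]
OVER     -> [-26, -8, -26]
POP      -> [-26, -8]
MUL      -> [208]
PUSH 5   -> [208, 5]
MUL      -> [1040]
NEG      -> [-1040]
PUSH 1   -> [-1040, 1]
OVER     -> [-1040, 1, -1040]
POP      -> [-1040, 1]
SWAP     -> [1, -1040]
SWAP     -> [-1040, 1]
MUL      -> [-1040]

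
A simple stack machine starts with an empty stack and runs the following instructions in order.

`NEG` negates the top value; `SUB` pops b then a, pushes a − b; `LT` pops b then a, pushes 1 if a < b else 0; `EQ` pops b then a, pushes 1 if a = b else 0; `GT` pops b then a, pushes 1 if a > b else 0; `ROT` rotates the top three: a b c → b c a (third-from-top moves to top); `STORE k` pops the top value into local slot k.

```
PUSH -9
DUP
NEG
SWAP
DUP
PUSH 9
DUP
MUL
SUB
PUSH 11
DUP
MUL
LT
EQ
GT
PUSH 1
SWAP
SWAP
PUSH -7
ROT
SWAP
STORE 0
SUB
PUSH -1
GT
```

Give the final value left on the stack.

1

PUSH -9 → [-9]
DUP     → [-9, -9]
NEG     → [-9, 9]
SWAP    → [9, -9]
DUP     → [9, -9, -9]
PUSH 9  → [9, -9, -9, 9]
DUP     → [9, -9, -9, 9, 9]
MUL     → [9, -9, -9, 81]
SUB     → [9, -9, -90]
PUSH 11 → [9, -9, -90, 11]
DUP     → [9, -9, -90, 11, 11]
MUL     → [9, -9, -90, 121]
LT      → [9, -9, 1]
EQ      → [9, 0]
GT      → [1]
PUSH 1  → [1, 1]
SWAP    → [1, 1]
SWAP    → [1, 1]
PUSH -7 → [1, 1, -7]
ROT     → [1, -7, 1]
SWAP    → [1, 1, -7]
STORE 0 → [1, 1]
SUB     → [0]
PUSH -1 → [0, -1]
GT      → [1]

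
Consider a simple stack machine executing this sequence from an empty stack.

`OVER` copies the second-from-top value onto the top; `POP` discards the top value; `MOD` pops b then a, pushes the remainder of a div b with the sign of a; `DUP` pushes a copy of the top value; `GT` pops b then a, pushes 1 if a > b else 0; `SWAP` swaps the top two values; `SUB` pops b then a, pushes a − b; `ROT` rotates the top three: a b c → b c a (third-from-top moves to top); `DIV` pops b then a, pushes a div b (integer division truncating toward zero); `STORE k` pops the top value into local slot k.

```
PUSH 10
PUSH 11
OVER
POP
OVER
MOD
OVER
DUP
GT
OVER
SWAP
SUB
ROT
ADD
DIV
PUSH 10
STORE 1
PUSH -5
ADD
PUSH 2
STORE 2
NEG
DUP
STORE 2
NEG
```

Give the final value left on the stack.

PUSH 10 -> [10]
PUSH 11 -> [10, 11]
OVER    -> [10, 11, 10]
POP     -> [10, 11]
OVER    -> [10, 11, 10]
MOD     -> [10, 1]
OVER    -> [10, 1, 10]
DUP     -> [10, 1, 10, 10]
GT      -> [10, 1, 0]
OVER    -> [10, 1, 0, 1]
SWAP    -> [10, 1, 1, 0]
SUB     -> [10, 1, 1]
ROT     -> [1, 1, 10]
ADD     -> [1, 11]
DIV     -> [0]
PUSH 10 -> [0, 10]
STORE 1 -> [0]
PUSH -5 -> [0, -5]
ADD     -> [-5]
PUSH 2  -> [-5, 2]
STORE 2 -> [-5]
NEG     -> [5]
DUP     -> [5, 5]
STORE 2 -> [5]
NEG     -> [-5]

-5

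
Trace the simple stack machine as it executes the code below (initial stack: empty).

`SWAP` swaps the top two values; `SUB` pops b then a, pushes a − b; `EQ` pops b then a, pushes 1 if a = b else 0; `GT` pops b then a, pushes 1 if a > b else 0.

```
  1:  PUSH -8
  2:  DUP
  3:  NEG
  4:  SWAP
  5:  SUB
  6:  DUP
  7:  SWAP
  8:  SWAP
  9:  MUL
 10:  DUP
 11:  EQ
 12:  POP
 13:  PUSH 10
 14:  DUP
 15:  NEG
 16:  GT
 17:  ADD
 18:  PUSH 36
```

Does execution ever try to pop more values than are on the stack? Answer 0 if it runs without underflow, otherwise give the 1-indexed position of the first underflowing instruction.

17

PUSH -8 -> -8
DUP     -> -8 -8
NEG     -> -8 8
SWAP    -> 8 -8
SUB     -> 16
DUP     -> 16 16
SWAP    -> 16 16
SWAP    -> 16 16
MUL     -> 256
DUP     -> 256 256
EQ      -> 1
POP     -> (empty)
PUSH 10 -> 10
DUP     -> 10 10
NEG     -> 10 -10
GT      -> 1
ADD  — needs 2 operands, stack has 1 → underflow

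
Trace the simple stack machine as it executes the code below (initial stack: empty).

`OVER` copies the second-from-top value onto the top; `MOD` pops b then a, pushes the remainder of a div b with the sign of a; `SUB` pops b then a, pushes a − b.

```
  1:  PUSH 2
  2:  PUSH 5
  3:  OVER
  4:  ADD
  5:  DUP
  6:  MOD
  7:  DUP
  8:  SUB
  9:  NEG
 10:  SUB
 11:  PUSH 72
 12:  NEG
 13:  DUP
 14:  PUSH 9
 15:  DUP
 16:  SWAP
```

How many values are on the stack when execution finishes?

5

PUSH 2  -> [2]
PUSH 5  -> [2, 5]
OVER    -> [2, 5, 2]
ADD     -> [2, 7]
DUP     -> [2, 7, 7]
MOD     -> [2, 0]
DUP     -> [2, 0, 0]
SUB     -> [2, 0]
NEG     -> [2, 0]
SUB     -> [2]
PUSH 72 -> [2, 72]
NEG     -> [2, -72]
DUP     -> [2, -72, -72]
PUSH 9  -> [2, -72, -72, 9]
DUP     -> [2, -72, -72, 9, 9]
SWAP    -> [2, -72, -72, 9, 9]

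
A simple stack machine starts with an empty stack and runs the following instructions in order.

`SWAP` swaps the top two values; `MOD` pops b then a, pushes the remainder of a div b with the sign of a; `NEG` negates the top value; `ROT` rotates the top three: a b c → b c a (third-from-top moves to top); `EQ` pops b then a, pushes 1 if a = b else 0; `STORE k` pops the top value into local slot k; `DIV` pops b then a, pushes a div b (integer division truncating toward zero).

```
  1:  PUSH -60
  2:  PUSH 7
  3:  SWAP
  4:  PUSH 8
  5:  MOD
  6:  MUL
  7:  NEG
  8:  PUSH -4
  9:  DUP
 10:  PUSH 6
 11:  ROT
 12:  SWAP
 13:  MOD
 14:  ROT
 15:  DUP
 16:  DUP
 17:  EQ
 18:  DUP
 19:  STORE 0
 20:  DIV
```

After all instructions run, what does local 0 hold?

PUSH -60 → [-60]
PUSH 7   → [-60, 7]
SWAP     → [7, -60]
PUSH 8   → [7, -60, 8]
MOD      → [7, -4]
MUL      → [-28]
NEG      → [28]
PUSH -4  → [28, -4]
DUP      → [28, -4, -4]
PUSH 6   → [28, -4, -4, 6]
ROT      → [28, -4, 6, -4]
SWAP     → [28, -4, -4, 6]
MOD      → [28, -4, -4]
ROT      → [-4, -4, 28]
DUP      → [-4, -4, 28, 28]
DUP      → [-4, -4, 28, 28, 28]
EQ       → [-4, -4, 28, 1]
DUP      → [-4, -4, 28, 1, 1]
STORE 0  → [-4, -4, 28, 1]
DIV      → [-4, -4, 28]

1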